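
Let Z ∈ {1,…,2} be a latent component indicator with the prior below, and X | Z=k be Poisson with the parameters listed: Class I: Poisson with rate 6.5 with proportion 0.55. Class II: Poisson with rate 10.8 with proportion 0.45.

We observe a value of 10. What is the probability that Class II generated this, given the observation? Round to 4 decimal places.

0.6403

By Bayes' theorem, P(k | x) = P(Z=k) f_k(x) / Σ_j P(Z=j) f_j(x).
Component likelihoods at x = 10:
  f_I = e^(−6.5)·6.5^10/10! = 0.0557772
  f_II = e^(−10.8)·10.8^10/10! = 0.121365
Unnormalised posteriors:
  P(Z=I)·f_I = 0.55 × 0.0557772 = 0.0306774
  P(Z=II)·f_II = 0.45 × 0.121365 = 0.0546143
Denominator: 0.0306774 + 0.0546143 = 0.0852918
P(Class II | the observation) ≈ 0.6403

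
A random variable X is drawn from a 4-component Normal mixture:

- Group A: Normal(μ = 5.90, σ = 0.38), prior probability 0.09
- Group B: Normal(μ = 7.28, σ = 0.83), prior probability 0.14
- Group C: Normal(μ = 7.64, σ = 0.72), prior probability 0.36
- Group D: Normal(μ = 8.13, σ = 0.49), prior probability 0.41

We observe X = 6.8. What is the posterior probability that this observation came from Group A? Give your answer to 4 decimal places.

Apply Bayes' rule: the posterior for each component is proportional to its prior times its likelihood at x.
Component likelihoods at x = 6.8:
  L_A = 0.0635414
  L_B = 0.406638
  L_C = 0.280554
  L_D = 0.0204604
Unnormalised posteriors:
  P(Z=A)·L_A = 0.09 × 0.0635414 = 0.00571873
  P(Z=B)·L_B = 0.14 × 0.406638 = 0.0569293
  P(Z=C)·L_C = 0.36 × 0.280554 = 0.100999
  P(Z=D)·L_D = 0.41 × 0.0204604 = 0.00838878
Denominator: 0.00571873 + 0.0569293 + 0.100999 + 0.00838878 = 0.172036
P(Group A | x) = 0.00571873 / 0.172036 ≈ 0.0332

0.0332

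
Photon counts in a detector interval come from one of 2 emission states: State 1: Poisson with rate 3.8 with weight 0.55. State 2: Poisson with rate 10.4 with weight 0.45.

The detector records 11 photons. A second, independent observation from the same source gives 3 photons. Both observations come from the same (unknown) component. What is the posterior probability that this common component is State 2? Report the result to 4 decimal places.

0.6670

Posterior ∝ prior × likelihood, so P(k | x) ∝ π_k f_k(x); normalise over all components.
Since both observations come from the same component, the likelihood for component k is f_k(x₁)·f_k(x₂).
  p_1 = [e^(−3.8)·3.8^11/11! = 0.00133704] × [0.204588] = 0.000273543
  p_2 = [e^(−10.4)·10.4^11/11! = 0.117368] × [0.0057054] = 0.000669629
Multiply by the mixture weights:
  π_1·p_1 = 0.55 × 0.000273543 = 0.000150449
  π_2·p_2 = 0.45 × 0.000669629 = 0.000301333
Evidence: 0.000150449 + 0.000301333 = 0.000451782
P(State 2 | x) = 0.000301333 / 0.000451782 ≈ 0.6670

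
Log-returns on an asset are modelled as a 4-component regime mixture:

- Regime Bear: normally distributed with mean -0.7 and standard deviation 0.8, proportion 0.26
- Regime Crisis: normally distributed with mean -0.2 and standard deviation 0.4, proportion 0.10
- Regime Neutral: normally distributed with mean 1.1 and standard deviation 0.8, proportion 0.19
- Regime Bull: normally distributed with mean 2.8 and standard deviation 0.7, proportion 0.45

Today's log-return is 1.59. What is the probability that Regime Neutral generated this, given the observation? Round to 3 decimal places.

0.568

By Bayes' theorem, P(k | x) = w_k f_k(x) / Σ_j w_j f_j(x).
Component likelihoods at x = 1.59:
  p_Bear = 0.00828965
  p_Crisis = 4.47034e-05
  p_Neutral = 0.413386
  p_Bull = 0.127934
Unnormalised posteriors:
  w_Bear·p_Bear = 0.26 × 0.00828965 = 0.00215531
  w_Crisis·p_Crisis = 0.10 × 4.47034e-05 = 4.47034e-06
  w_Neutral·p_Neutral = 0.19 × 0.413386 = 0.0785434
  w_Bull·p_Bull = 0.45 × 0.127934 = 0.0575702
Normaliser: 0.00215531 + 4.47034e-06 + 0.0785434 + 0.0575702 = 0.138273
P(Regime Neutral | data) ≈ 0.568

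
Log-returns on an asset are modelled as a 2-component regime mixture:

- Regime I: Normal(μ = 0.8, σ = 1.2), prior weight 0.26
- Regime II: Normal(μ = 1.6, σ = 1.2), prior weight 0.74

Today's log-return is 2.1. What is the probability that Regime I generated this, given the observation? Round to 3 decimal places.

The responsibility of component k is π_k f_k(x) divided by Σ_j π_j f_j(x).
Evaluate each component's likelihood at the observed value:
  L_I = (1/(1.2·√(2π)))·exp(−(2.1−0.8)²/(2·1.2²)) = 0.332452·exp(-0.58681) = 0.184877
  L_II = (1/(1.2·√(2π)))·exp(−(2.1−1.6)²/(2·1.2²)) = 0.332452·exp(-0.08681) = 0.30481
Multiply by the mixture weights:
  π_I·L_I = 0.26 × 0.184877 = 0.048068
  π_II·L_II = 0.74 × 0.30481 = 0.22556
Marginal: 0.048068 + 0.22556 = 0.273628
So the posterior for Regime I is 0.048068 / 0.273628 ≈ 0.176.

0.176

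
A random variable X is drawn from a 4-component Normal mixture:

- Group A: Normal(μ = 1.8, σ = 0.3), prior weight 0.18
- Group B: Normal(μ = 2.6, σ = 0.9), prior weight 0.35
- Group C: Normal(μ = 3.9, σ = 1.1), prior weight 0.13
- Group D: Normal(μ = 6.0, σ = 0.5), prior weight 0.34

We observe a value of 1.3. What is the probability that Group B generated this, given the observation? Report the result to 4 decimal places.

0.4663

By Bayes' theorem, P(k | x) = π_k f_k(x) / Σ_j π_j f_j(x).
Normal densities:
  p_A = 0.33159
  p_B = 0.156173
  p_C = 0.0222006
  p_D = 5.18573e-20
Weight by the priors:
  π_A·p_A = 0.18 × 0.33159 = 0.0596863
  π_B·p_B = 0.35 × 0.156173 = 0.0546607
  π_C·p_C = 0.13 × 0.0222006 = 0.00288607
  π_D·p_D = 0.34 × 5.18573e-20 = 1.76315e-20
Sum: 0.0596863 + 0.0546607 + 0.00288607 + 1.76315e-20 = 0.117233
Responsibility of Group B: 0.0546607 / 0.117233 ≈ 0.4663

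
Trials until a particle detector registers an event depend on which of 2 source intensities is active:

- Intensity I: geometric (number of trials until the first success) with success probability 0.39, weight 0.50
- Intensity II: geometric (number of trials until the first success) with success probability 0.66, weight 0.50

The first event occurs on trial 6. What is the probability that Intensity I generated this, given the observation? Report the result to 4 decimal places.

0.9166

The responsibility of component k is π_k f_k(x) divided by Σ_j π_j f_j(x).
Component likelihoods at x = 6:
  L_I = 0.39·(1−0.39)^5 = 0.39·0.0844596 = 0.0329393
  L_II = 0.66·(1−0.66)^5 = 0.66·0.00454354 = 0.00299874
Prior × likelihood for each component:
  π_I·L_I = 0.50 × 0.0329393 = 0.0164696
  π_II·L_II = 0.50 × 0.00299874 = 0.00149937
Marginal: 0.0164696 + 0.00149937 = 0.017969
So the posterior for Intensity I is 0.0164696 / 0.017969 ≈ 0.9166.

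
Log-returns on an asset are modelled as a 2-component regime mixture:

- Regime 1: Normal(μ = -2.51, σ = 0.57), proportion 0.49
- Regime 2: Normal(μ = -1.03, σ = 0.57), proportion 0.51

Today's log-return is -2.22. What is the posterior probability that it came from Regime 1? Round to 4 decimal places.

Posterior ∝ prior × likelihood, so P(k | x) ∝ π_k f_k(x); normalise over all components.
Evaluate each component's likelihood at the observed value:
  L_1 = 0.614932
  L_2 = 0.0791741
Unnormalised posteriors:
  π_1·L_1 = 0.49 × 0.614932 = 0.301317
  π_2·L_2 = 0.51 × 0.0791741 = 0.0403788
Evidence: 0.301317 + 0.0403788 = 0.341695
Responsibility of Regime 1: 0.301317 / 0.341695 ≈ 0.8818

0.8818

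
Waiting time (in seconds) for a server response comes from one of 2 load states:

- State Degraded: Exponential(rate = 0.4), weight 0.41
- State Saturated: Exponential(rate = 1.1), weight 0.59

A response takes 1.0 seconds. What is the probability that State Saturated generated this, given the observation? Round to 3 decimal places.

0.663

P(component k | x) = π_k·f_k(x) / marginal(x), where marginal(x) = Σ_j π_j·f_j(x).
Component likelihoods at x = 1.0 seconds:
  f_Degraded = 0.4·e^(−0.4·1.0) = 0.4·e^(−0.4000) = 0.268128
  f_Saturated = 1.1·e^(−1.1·1.0) = 1.1·e^(−1.1000) = 0.366158
Multiply by the mixture weights:
  π_Degraded·f_Degraded = 0.41 × 0.268128 = 0.109932
  π_Saturated·f_Saturated = 0.59 × 0.366158 = 0.216033
Normaliser: 0.109932 + 0.216033 = 0.325966
So the posterior for State Saturated is 0.216033 / 0.325966 ≈ 0.663.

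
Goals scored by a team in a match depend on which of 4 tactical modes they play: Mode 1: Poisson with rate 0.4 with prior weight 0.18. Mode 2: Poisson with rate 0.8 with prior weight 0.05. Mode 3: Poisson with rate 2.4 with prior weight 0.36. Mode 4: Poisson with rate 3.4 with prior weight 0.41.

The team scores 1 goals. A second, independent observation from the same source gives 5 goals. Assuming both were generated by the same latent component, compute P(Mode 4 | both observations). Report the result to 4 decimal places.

Posterior ∝ prior × likelihood, so P(k | x) ∝ π_k f_k(x); normalise over all components.
Since both observations come from the same component, the likelihood for component k is f_k(x₁)·f_k(x₂).
  p_1 = [0.268128] × [5.72006e-05] = 1.53371e-05
  p_2 = [0.359463] × [0.00122697] = 0.00044105
  p_3 = [0.217723] × [0.0601961] = 0.0131061
  p_4 = [0.113469] × [0.126361] = 0.014338
Weight by the priors:
  π_1·p_1 = 0.18 × 1.53371e-05 = 2.76068e-06
  π_2·p_2 = 0.05 × 0.00044105 = 2.20525e-05
  π_3·p_3 = 0.36 × 0.0131061 = 0.00471819
  π_4·p_4 = 0.41 × 0.014338 = 0.0058786
Sum: 2.76068e-06 + 2.20525e-05 + 0.00471819 + 0.0058786 = 0.0106216
So the posterior for Mode 4 is 0.0058786 / 0.0106216 ≈ 0.5535.

0.5535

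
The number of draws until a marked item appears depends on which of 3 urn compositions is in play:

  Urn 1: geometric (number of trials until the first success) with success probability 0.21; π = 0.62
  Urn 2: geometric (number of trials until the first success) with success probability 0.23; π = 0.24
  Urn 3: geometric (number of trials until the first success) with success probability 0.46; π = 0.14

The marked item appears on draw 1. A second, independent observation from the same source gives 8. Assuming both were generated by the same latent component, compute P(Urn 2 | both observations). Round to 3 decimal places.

0.265

By Bayes' theorem, P(k | x) = π_k f_k(x) / Σ_j π_j f_j(x).
Since both observations come from the same component, the likelihood for component k is f_k(x₁)·f_k(x₂).
  f_1 = [0.21·(1−0.21)^0 = 0.21·1 = 0.21] × [0.0403282] = 0.00846892
  f_2 = [0.23·(1−0.23)^0 = 0.23·1 = 0.23] × [0.0369116] = 0.00848967
  f_3 = [0.46·(1−0.46)^0 = 0.46·1 = 0.46] × [0.00615906] = 0.00283317
Weight by the priors:
  π_1·f_1 = 0.62 × 0.00846892 = 0.00525073
  π_2·f_2 = 0.24 × 0.00848967 = 0.00203752
  π_3·f_3 = 0.14 × 0.00283317 = 0.000396643
Sum: 0.00525073 + 0.00203752 + 0.000396643 = 0.0076849
Responsibility of Urn 2: 0.00203752 / 0.0076849 ≈ 0.265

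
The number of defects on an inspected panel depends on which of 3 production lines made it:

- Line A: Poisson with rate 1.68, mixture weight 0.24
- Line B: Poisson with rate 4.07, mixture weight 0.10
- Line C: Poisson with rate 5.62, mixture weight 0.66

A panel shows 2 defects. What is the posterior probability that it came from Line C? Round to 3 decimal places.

0.328

By Bayes' theorem, P(k | x) = w_k f_k(x) / Σ_j w_j f_j(x).
Poisson probabilities:
  p_A = e^(−1.68)·1.68^2/2! = 0.263011
  p_B = e^(−4.07)·4.07^2/2! = 0.141443
  p_C = e^(−5.62)·5.62^2/2! = 0.0572411
Unnormalised posteriors:
  w_A·p_A = 0.24 × 0.263011 = 0.0631226
  w_B·p_B = 0.10 × 0.141443 = 0.0141443
  w_C·p_C = 0.66 × 0.0572411 = 0.0377791
Marginal: 0.0631226 + 0.0141443 + 0.0377791 = 0.115046
So the posterior for Line C is 0.0377791 / 0.115046 ≈ 0.328.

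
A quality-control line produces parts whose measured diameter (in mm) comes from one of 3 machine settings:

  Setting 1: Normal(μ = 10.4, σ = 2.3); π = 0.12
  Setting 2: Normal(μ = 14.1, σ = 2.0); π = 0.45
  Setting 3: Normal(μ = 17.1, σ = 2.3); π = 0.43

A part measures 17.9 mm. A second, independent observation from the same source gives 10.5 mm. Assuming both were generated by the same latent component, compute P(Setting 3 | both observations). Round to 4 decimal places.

0.2483

By Bayes' theorem, P(k | x) = π_k f_k(x) / Σ_j π_j f_j(x).
Since both observations come from the same component, the likelihood for component k is f_k(x₁)·f_k(x₂).
  f_1 = [0.000851524] × [0.173289] = 0.00014756
  f_2 = [0.0328079] × [0.0394751] = 0.00129509
  f_3 = [0.163272] × [0.00282556] = 0.000461334
Unnormalised posteriors:
  π_1·f_1 = 0.12 × 0.00014756 = 1.77072e-05
  π_2·f_2 = 0.45 × 0.00129509 = 0.000582793
  π_3·f_3 = 0.43 × 0.000461334 = 0.000198373
Normaliser: 1.77072e-05 + 0.000582793 + 0.000198373 = 0.000798873
So the posterior for Setting 3 is 0.000198373 / 0.000798873 ≈ 0.2483.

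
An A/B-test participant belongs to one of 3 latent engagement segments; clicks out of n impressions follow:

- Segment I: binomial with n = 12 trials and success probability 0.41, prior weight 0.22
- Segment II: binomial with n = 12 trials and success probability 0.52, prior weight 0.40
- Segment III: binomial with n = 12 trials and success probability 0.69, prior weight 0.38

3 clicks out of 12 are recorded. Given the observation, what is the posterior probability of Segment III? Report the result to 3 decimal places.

By Bayes' theorem, P(k | x) = P(Z=k) f_k(x) / Σ_j P(Z=j) f_j(x).
Evaluate each component's likelihood at the observed value:
  f_I = C(12,3)·0.41^3·0.59^9 = 220·0.068921·0.008663 = 0.131354
  f_II = C(12,3)·0.52^3·0.48^9 = 220·0.140608·0.00135261 = 0.0418412
  f_III = C(12,3)·0.69^3·0.31^9 = 220·0.328509·2.64396e-05 = 0.00191084
Unnormalised posteriors:
  P(Z=I)·f_I = 0.22 × 0.131354 = 0.0288978
  P(Z=II)·f_II = 0.40 × 0.0418412 = 0.0167365
  P(Z=III)·f_III = 0.38 × 0.00191084 = 0.000726121
Denominator: 0.0288978 + 0.0167365 + 0.000726121 = 0.0463604
So the posterior for Segment III is 0.000726121 / 0.0463604 ≈ 0.016.

0.016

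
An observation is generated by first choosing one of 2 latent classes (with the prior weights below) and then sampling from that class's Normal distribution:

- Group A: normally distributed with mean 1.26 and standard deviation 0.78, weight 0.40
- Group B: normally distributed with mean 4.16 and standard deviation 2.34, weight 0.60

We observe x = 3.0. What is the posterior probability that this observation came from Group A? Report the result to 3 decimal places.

0.158

The responsibility of component k is P(Z=k) f_k(x) divided by Σ_j P(Z=j) f_j(x).
Component likelihoods at x = 3.0:
  L_A = (1/(0.78·√(2π)))·exp(−(3.0−1.26)²/(2·0.78²)) = 0.511464·exp(-2.48817) = 0.0424834
  L_B = (1/(2.34·√(2π)))·exp(−(3.0−4.16)²/(2·2.34²)) = 0.170488·exp(-0.12287) = 0.150776
Prior × likelihood for each component:
  P(Z=A)·L_A = 0.40 × 0.0424834 = 0.0169933
  P(Z=B)·L_B = 0.60 × 0.150776 = 0.0904654
Evidence: 0.0169933 + 0.0904654 = 0.107459
Responsibility of Group A: 0.0169933 / 0.107459 ≈ 0.158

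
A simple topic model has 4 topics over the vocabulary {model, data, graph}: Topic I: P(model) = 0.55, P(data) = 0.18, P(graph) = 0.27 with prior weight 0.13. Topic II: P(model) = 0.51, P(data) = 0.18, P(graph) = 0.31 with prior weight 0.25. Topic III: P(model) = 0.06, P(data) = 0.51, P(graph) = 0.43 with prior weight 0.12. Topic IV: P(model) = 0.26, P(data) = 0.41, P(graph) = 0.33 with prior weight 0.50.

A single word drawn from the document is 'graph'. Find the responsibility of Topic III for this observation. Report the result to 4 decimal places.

P(component k | x) = π_k·f_k(x) / marginal(x), where marginal(x) = Σ_j π_j·f_j(x).
Evaluate each component's likelihood at the observed value:
  f_I = 0.27
  f_II = 0.31
  f_III = 0.43
  f_IV = 0.33
Prior × likelihood for each component:
  π_I·f_I = 0.13 × 0.27 = 0.0351
  π_II·f_II = 0.25 × 0.31 = 0.0775
  π_III·f_III = 0.12 × 0.43 = 0.0516
  π_IV·f_IV = 0.50 × 0.33 = 0.165
Denominator: 0.0351 + 0.0775 + 0.0516 + 0.165 = 0.3292
Responsibility of Topic III: 0.0516 / 0.3292 ≈ 0.1567

0.1567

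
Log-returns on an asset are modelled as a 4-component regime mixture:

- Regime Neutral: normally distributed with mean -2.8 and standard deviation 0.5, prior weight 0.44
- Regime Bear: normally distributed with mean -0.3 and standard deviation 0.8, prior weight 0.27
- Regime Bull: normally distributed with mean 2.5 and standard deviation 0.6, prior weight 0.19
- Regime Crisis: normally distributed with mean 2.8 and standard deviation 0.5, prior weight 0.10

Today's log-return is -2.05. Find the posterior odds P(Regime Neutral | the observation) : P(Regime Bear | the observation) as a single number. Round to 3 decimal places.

Since P(k|x) ∝ π_k f_k(x), the posterior odds are π_i f_i(x) / (π_j f_j(x)).
Normal densities:
  p_Neutral = 0.259035
  p_Bear = 0.045576
  p_Bull = 2.16414e-13
  p_Crisis = 2.95499e-21
Posterior odds = (π_Neutral·p_Neutral) / (π_Bear·p_Bear) = (0.44·0.259035) / (0.27·0.045576) = 0.113975 / 0.0123055 ≈ 9.262

9.262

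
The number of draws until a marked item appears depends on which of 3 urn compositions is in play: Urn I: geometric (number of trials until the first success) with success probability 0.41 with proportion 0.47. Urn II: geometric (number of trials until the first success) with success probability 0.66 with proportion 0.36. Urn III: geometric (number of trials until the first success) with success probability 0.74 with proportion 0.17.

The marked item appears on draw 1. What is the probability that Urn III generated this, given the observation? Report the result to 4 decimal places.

Apply Bayes' rule: the posterior for each component is proportional to its prior times its likelihood at x.
Evaluate each component's likelihood at the observed value:
  L_I = 0.41·(1−0.41)^0 = 0.41·1 = 0.41
  L_II = 0.66·(1−0.66)^0 = 0.66·1 = 0.66
  L_III = 0.74·(1−0.74)^0 = 0.74·1 = 0.74
Unnormalised posteriors:
  P(Z=I)·L_I = 0.47 × 0.41 = 0.1927
  P(Z=II)·L_II = 0.36 × 0.66 = 0.2376
  P(Z=III)·L_III = 0.17 × 0.74 = 0.1258
Normaliser: 0.1927 + 0.2376 + 0.1258 = 0.5561
Responsibility of Urn III: 0.1258 / 0.5561 ≈ 0.2262

0.2262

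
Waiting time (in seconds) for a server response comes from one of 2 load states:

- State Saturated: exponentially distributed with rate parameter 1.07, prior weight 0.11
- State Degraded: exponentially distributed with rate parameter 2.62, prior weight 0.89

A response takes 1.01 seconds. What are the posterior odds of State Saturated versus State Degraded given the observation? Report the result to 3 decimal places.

0.242

Only the two components matter; the odds are (P(Z=i) f_i(x)) / (P(Z=j) f_j(x)).
Component likelihoods at x = 1.01 seconds:
  f_Saturated = 0.363113
  f_Degraded = 0.185811
Posterior odds = (P(Z=Saturated)·f_Saturated) / (P(Z=Degraded)·f_Degraded) = (0.11·0.363113) / (0.89·0.185811) = 0.0399424 / 0.165372 ≈ 0.242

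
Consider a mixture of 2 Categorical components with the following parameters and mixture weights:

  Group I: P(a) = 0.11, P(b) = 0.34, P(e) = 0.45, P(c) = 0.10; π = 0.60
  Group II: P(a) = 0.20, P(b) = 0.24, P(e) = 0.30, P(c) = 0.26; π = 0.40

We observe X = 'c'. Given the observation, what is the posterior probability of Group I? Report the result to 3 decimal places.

Apply Bayes' rule: the posterior for each component is proportional to its prior times its likelihood at x.
Evaluate each component's likelihood at the observed value:
  L_I = P(c | comp) = 0.10
  L_II = P(c | comp) = 0.26
Unnormalised posteriors:
  w_I·L_I = 0.60 × 0.1 = 0.06
  w_II·L_II = 0.40 × 0.26 = 0.104
Marginal: 0.06 + 0.104 = 0.164
Responsibility of Group I: 0.06 / 0.164 ≈ 0.366

0.366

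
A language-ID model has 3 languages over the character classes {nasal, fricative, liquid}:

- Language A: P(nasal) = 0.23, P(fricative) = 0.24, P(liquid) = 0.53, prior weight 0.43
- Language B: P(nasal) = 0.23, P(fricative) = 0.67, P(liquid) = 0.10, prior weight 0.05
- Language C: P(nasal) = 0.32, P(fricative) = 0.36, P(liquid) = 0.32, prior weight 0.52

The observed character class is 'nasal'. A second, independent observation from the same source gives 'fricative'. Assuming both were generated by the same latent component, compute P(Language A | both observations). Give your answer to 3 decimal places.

By Bayes' theorem, P(k | x) = w_k f_k(x) / Σ_j w_j f_j(x).
Since both observations come from the same component, the likelihood for component k is f_k(x₁)·f_k(x₂).
  L_A = [P(nasal | comp) = 0.23] × [0.24] = 0.0552
  L_B = [P(nasal | comp) = 0.23] × [0.67] = 0.1541
  L_C = [P(nasal | comp) = 0.32] × [0.36] = 0.1152
Multiply by the mixture weights:
  w_A·L_A = 0.43 × 0.0552 = 0.023736
  w_B·L_B = 0.05 × 0.1541 = 0.007705
  w_C·L_C = 0.52 × 0.1152 = 0.059904
Normaliser: 0.023736 + 0.007705 + 0.059904 = 0.091345
P(Language A | x₁,x₂) = 0.023736 / 0.091345 ≈ 0.260

0.260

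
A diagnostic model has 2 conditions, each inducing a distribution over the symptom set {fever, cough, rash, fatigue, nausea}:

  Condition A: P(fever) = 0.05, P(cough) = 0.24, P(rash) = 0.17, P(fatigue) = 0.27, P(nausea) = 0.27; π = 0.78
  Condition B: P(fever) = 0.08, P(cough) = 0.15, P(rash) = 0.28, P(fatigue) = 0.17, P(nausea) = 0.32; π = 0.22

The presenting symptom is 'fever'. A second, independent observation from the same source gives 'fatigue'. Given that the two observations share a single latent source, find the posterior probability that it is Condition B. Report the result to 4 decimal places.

The responsibility of component k is P(Z=k) f_k(x) divided by Σ_j P(Z=j) f_j(x).
Since both observations come from the same component, the likelihood for component k is f_k(x₁)·f_k(x₂).
  f_A = [0.05] × [0.27] = 0.0135
  f_B = [0.08] × [0.17] = 0.0136
Prior × likelihood for each component:
  P(Z=A)·f_A = 0.78 × 0.0135 = 0.01053
  P(Z=B)·f_B = 0.22 × 0.0136 = 0.002992
Denominator: 0.01053 + 0.002992 = 0.013522
P(Condition B | x) ≈ 0.2213

0.2213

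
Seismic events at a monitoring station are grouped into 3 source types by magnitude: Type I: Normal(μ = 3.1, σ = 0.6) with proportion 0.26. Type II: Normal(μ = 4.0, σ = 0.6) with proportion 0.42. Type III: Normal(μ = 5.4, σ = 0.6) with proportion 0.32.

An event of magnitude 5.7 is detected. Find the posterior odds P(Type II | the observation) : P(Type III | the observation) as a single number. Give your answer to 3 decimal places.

Posterior odds = (P(Z=i) f_i(x)) / (P(Z=j) f_j(x)); the normalising sum cancels.
Normal densities:
  L_I = (1/(0.6·√(2π)))·exp(−(5.7−3.1)²/(2·0.6²)) = 0.664904·exp(-9.38889) = 5.56181e-05
  L_II = (1/(0.6·√(2π)))·exp(−(5.7−4.0)²/(2·0.6²)) = 0.664904·exp(-4.01389) = 0.0120102
  L_III = (1/(0.6·√(2π)))·exp(−(5.7−5.4)²/(2·0.6²)) = 0.664904·exp(-0.12500) = 0.586776
Posterior odds = (P(Z=II)·L_II) / (P(Z=III)·L_III) = (0.42·0.0120102) / (0.32·0.586776) = 0.00504427 / 0.187768 ≈ 0.027

0.027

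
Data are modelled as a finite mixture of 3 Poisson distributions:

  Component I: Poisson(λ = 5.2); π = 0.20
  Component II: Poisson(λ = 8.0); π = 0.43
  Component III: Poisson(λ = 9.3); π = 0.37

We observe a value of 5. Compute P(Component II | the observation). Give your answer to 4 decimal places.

The responsibility of component k is w_k f_k(x) divided by Σ_j w_j f_j(x).
Component likelihoods at x = 5:
  p_I = 0.174785
  p_II = 0.0916037
  p_III = 0.0530023
Prior × likelihood for each component:
  w_I·p_I = 0.20 × 0.174785 = 0.034957
  w_II·p_II = 0.43 × 0.0916037 = 0.0393896
  w_III·p_III = 0.37 × 0.0530023 = 0.0196109
Normaliser: 0.034957 + 0.0393896 + 0.0196109 = 0.0939574
Responsibility of Component II: 0.0393896 / 0.0939574 ≈ 0.4192

0.4192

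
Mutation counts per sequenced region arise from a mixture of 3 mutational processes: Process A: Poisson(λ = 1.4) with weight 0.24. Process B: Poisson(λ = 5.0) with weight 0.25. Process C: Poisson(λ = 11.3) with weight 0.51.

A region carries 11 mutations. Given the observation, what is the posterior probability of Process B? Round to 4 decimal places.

P(component k | x) = π_k·f_k(x) / marginal(x), where marginal(x) = Σ_j π_j·f_j(x).
Evaluate each component's likelihood at the observed value:
  f_A = 2.50173e-07
  f_B = 0.00824218
  f_C = 0.118899
Unnormalised posteriors:
  π_A·f_A = 0.24 × 2.50173e-07 = 6.00415e-08
  π_B·f_B = 0.25 × 0.00824218 = 0.00206054
  π_C·f_C = 0.51 × 0.118899 = 0.0606387
Evidence: 6.00415e-08 + 0.00206054 + 0.0606387 = 0.0626993
P(Process B | data) = 0.00206054 / 0.0626993 ≈ 0.0329

0.0329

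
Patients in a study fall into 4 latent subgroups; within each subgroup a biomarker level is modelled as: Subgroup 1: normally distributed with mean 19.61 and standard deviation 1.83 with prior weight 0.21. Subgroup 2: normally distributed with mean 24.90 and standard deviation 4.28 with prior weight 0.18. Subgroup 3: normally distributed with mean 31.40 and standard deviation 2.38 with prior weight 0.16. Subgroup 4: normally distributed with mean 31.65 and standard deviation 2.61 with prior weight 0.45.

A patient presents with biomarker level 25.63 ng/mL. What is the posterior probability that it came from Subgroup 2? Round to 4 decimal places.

0.7198

The responsibility of component k is w_k f_k(x) divided by Σ_j w_j f_j(x).
Evaluate each component's likelihood at the observed value:
  p_1 = (1/(1.83·√(2π)))·exp(−(25.63−19.61)²/(2·1.83²)) = 0.218001·exp(-5.41079) = 0.000974052
  p_2 = (1/(4.28·√(2π)))·exp(−(25.63−24.90)²/(2·4.28²)) = 0.093211·exp(-0.01455) = 0.0918648
  p_3 = (1/(2.38·√(2π)))·exp(−(25.63−31.40)²/(2·2.38²)) = 0.167623·exp(-2.93878) = 0.00887228
  p_4 = (1/(2.61·√(2π)))·exp(−(25.63−31.65)²/(2·2.61²)) = 0.152851·exp(-2.66000) = 0.0106917
Multiply by the mixture weights:
  w_1·p_1 = 0.21 × 0.000974052 = 0.000204551
  w_2·p_2 = 0.18 × 0.0918648 = 0.0165357
  w_3·p_3 = 0.16 × 0.00887228 = 0.00141956
  w_4·p_4 = 0.45 × 0.0106917 = 0.00481125
Normaliser: 0.000204551 + 0.0165357 + 0.00141956 + 0.00481125 = 0.022971
Responsibility of Subgroup 2: 0.0165357 / 0.022971 ≈ 0.7198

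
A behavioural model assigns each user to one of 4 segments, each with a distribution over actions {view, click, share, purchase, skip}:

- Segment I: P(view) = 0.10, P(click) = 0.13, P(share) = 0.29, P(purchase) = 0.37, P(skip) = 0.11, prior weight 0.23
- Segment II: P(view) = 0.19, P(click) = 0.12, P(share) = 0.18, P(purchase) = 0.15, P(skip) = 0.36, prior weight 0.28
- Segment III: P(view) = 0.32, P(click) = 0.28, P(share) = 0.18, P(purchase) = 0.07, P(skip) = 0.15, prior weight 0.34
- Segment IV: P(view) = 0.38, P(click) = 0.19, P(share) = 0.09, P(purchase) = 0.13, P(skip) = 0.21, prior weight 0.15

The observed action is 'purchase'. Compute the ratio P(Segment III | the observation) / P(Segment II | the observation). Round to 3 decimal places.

0.567

Posterior odds = (π_i f_i(x)) / (π_j f_j(x)); the normalising sum cancels.
Evaluate each component's likelihood at the observed value:
  f_I = P(purchase | comp) = 0.37
  f_II = P(purchase | comp) = 0.15
  f_III = P(purchase | comp) = 0.07
  f_IV = P(purchase | comp) = 0.13
0.0238 / 0.042 ≈ 0.567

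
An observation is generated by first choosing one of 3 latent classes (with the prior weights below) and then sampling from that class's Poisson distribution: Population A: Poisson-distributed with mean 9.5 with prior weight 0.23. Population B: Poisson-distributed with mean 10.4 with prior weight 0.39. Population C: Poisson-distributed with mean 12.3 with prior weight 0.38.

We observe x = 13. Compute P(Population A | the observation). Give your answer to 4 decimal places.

Apply Bayes' rule: the posterior for each component is proportional to its prior times its likelihood at x.
Component likelihoods at x = 13:
  f_A = e^(−9.5)·9.5^13/13! = 0.0617062
  f_B = e^(−10.4)·10.4^13/13! = 0.0813749
  f_C = e^(−12.3)·12.3^13/13! = 0.107811
Multiply by the mixture weights:
  w_A·f_A = 0.23 × 0.0617062 = 0.0141924
  w_B·f_B = 0.39 × 0.0813749 = 0.0317362
  w_C·f_C = 0.38 × 0.107811 = 0.0409683
Marginal: 0.0141924 + 0.0317362 + 0.0409683 = 0.0868969
P(Population A | 13) ≈ 0.1633

0.1633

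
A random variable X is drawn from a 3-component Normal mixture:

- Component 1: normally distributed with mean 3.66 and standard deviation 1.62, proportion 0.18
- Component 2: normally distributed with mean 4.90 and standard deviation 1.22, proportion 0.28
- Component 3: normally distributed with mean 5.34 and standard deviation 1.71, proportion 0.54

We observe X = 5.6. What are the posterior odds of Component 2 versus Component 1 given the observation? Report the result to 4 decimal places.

Posterior odds = (π_i f_i(x)) / (π_j f_j(x)); the normalising sum cancels.
Evaluate each component's likelihood at the observed value:
  L_1 = (1/(1.62·√(2π)))·exp(−(5.6−3.66)²/(2·1.62²)) = 0.246261·exp(-0.71704) = 0.120223
  L_2 = (1/(1.22·√(2π)))·exp(−(5.6−4.90)²/(2·1.22²)) = 0.327002·exp(-0.16461) = 0.277372
  L_3 = (1/(1.71·√(2π)))·exp(−(5.6−5.34)²/(2·1.71²)) = 0.233300·exp(-0.01156) = 0.230618
Posterior odds = (π_2·L_2) / (π_1·L_1) = (0.28·0.277372) / (0.18·0.120223) = 0.0776642 / 0.0216402 ≈ 3.5889

3.5889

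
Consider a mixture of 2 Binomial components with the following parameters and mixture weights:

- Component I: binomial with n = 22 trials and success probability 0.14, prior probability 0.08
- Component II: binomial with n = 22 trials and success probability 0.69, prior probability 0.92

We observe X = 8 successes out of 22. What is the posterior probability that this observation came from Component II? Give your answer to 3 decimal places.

0.715

Apply Bayes' rule: the posterior for each component is proportional to its prior times its likelihood at x.
Binomial probabilities:
  f_I = C(22,8)·0.14^8·0.86^14 = 319770·1.47579e-07·0.121054 = 0.00571269
  f_II = C(22,8)·0.69^8·0.31^14 = 319770·0.0513798·7.56944e-08 = 0.00124364
Prior × likelihood for each component:
  π_I·f_I = 0.08 × 0.00571269 = 0.000457015
  π_II·f_II = 0.92 × 0.00124364 = 0.00114415
Sum: 0.000457015 + 0.00114415 = 0.00160116
So the posterior for Component II is 0.00114415 / 0.00160116 ≈ 0.715.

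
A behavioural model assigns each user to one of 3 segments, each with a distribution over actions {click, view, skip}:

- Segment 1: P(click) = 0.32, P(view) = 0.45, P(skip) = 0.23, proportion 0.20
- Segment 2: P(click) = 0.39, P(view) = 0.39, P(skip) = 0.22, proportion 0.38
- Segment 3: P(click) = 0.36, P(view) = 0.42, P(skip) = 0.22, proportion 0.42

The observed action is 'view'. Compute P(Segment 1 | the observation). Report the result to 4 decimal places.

P(component k | x) = π_k·f_k(x) / marginal(x), where marginal(x) = Σ_j π_j·f_j(x).
Categorical probabilities:
  L_1 = P(view | comp) = 0.45
  L_2 = P(view | comp) = 0.39
  L_3 = P(view | comp) = 0.42
Weight by the priors:
  π_1·L_1 = 0.20 × 0.45 = 0.09
  π_2·L_2 = 0.38 × 0.39 = 0.1482
  π_3·L_3 = 0.42 × 0.42 = 0.1764
Normaliser: 0.09 + 0.1482 + 0.1764 = 0.4146
So the posterior for Segment 1 is 0.09 / 0.4146 ≈ 0.2171.

0.2171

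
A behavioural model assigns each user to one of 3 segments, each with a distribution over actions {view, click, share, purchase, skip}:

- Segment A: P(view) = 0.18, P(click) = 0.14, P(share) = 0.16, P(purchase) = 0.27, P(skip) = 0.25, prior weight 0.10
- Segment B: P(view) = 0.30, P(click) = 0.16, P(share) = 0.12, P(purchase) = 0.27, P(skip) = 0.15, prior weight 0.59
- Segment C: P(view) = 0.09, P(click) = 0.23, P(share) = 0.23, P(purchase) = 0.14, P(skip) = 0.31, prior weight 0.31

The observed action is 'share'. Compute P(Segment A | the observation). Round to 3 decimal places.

The responsibility of component k is w_k f_k(x) divided by Σ_j w_j f_j(x).
Evaluate each component's likelihood at the observed value:
  L_A = 0.16
  L_B = 0.12
  L_C = 0.23
Weight by the priors:
  w_A·L_A = 0.10 × 0.16 = 0.016
  w_B·L_B = 0.59 × 0.12 = 0.0708
  w_C·L_C = 0.31 × 0.23 = 0.0713
Sum: 0.016 + 0.0708 + 0.0713 = 0.1581
P(Segment A | 'share') ≈ 0.101

0.101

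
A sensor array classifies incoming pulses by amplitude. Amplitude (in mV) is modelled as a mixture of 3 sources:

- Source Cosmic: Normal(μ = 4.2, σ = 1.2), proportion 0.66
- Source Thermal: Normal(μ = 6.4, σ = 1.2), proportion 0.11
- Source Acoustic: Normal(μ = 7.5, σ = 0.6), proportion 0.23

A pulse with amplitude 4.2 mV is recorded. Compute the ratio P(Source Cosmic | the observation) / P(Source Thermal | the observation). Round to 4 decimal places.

The posterior odds equal the prior odds times the likelihood ratio: (π_i/π_j)·(f_i(x)/f_j(x)).
Normal densities:
  f_Cosmic = (1/(1.2·√(2π)))·exp(−(4.2−4.2)²/(2·1.2²)) = 0.332452·exp(-0.00000) = 0.332452
  f_Thermal = (1/(1.2·√(2π)))·exp(−(4.2−6.4)²/(2·1.2²)) = 0.332452·exp(-1.68056) = 0.061926
  f_Acoustic = (1/(0.6·√(2π)))·exp(−(4.2−7.5)²/(2·0.6²)) = 0.664904·exp(-15.12500) = 1.79496e-07
Posterior odds = (π_Cosmic·f_Cosmic) / (π_Thermal·f_Thermal) = (0.66·0.332452) / (0.11·0.061926) = 0.219418 / 0.00681186 ≈ 32.2112

32.2112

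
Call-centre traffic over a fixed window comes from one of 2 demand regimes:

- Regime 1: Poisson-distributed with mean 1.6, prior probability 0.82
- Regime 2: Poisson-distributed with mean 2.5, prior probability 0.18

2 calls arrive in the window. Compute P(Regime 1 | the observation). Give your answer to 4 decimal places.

0.8211

By Bayes' theorem, P(k | x) = P(Z=k) f_k(x) / Σ_j P(Z=j) f_j(x).
Evaluate each component's likelihood at the observed value:
  p_1 = e^(−1.6)·1.6^2/2! = 0.258428
  p_2 = e^(−2.5)·2.5^2/2! = 0.256516
Weight by the priors:
  P(Z=1)·p_1 = 0.82 × 0.258428 = 0.211911
  P(Z=2)·p_2 = 0.18 × 0.256516 = 0.0461728
Evidence: 0.211911 + 0.0461728 = 0.258083
P(Regime 1 | the observation) = 0.211911 / 0.258083 ≈ 0.8211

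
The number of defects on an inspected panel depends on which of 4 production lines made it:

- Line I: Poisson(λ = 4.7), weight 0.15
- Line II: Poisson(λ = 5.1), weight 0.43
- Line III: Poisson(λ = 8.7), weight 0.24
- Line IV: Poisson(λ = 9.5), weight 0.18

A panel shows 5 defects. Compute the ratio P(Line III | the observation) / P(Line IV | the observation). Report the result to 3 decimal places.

1.911

The posterior odds equal the prior odds times the likelihood ratio: (w_i/w_j)·(f_i(x)/f_j(x)).
Component likelihoods at x = 5 defects:
  f_I = e^(−4.7)·4.7^5/5! = 0.17383
  f_II = e^(−5.1)·5.1^5/5! = 0.175294
  f_III = e^(−8.7)·8.7^5/5! = 0.0691915
  f_IV = e^(−9.5)·9.5^5/5! = 0.0482658
Posterior odds = (w_III·f_III) / (w_IV·f_IV) = (0.24·0.0691915) / (0.18·0.0482658) = 0.016606 / 0.00868784 ≈ 1.911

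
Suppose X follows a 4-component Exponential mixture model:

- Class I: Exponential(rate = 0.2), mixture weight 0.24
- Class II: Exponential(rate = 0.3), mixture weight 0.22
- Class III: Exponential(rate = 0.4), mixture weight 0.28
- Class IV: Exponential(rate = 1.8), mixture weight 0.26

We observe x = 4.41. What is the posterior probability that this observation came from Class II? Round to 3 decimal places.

P(component k | x) = π_k·f_k(x) / marginal(x), where marginal(x) = Σ_j π_j·f_j(x).
Exponential densities:
  f_I = 0.2·e^(−0.2·4.41) = 0.2·e^(−0.8820) = 0.0827908
  f_II = 0.3·e^(−0.3·4.41) = 0.3·e^(−1.3230) = 0.0799005
  f_III = 0.4·e^(−0.4·4.41) = 0.4·e^(−1.7640) = 0.0685432
  f_IV = 1.8·e^(−1.8·4.41) = 1.8·e^(−7.9380) = 0.000642455
Unnormalised posteriors:
  π_I·f_I = 0.24 × 0.0827908 = 0.0198698
  π_II·f_II = 0.22 × 0.0799005 = 0.0175781
  π_III·f_III = 0.28 × 0.0685432 = 0.0191921
  π_IV·f_IV = 0.26 × 0.000642455 = 0.000167038
Normaliser: 0.0198698 + 0.0175781 + 0.0191921 + 0.000167038 = 0.0568071
Responsibility of Class II: 0.0175781 / 0.0568071 ≈ 0.309

0.309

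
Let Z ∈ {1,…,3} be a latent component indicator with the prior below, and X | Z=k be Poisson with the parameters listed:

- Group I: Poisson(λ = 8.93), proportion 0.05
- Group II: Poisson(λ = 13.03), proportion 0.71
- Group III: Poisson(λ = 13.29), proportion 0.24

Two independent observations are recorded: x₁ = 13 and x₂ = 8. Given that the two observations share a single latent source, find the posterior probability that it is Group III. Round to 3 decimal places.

By Bayes' theorem, P(k | x) = π_k f_k(x) / Σ_j π_j f_j(x).
Since both observations come from the same component, the likelihood for component k is f_k(x₁)·f_k(x₂).
  f_I = [0.0488134] × [0.132752] = 0.00648008
  f_II = [0.109936] × [0.0452041] = 0.00496956
  f_III = [0.10959] × [0.0408231] = 0.0044738
Weight by the priors:
  π_I·f_I = 0.05 × 0.00648008 = 0.000324004
  π_II·f_II = 0.71 × 0.00496956 = 0.00352839
  π_III·f_III = 0.24 × 0.0044738 = 0.00107371
Normaliser: 0.000324004 + 0.00352839 + 0.00107371 = 0.0049261
Responsibility of Group III: 0.00107371 / 0.0049261 ≈ 0.218

0.218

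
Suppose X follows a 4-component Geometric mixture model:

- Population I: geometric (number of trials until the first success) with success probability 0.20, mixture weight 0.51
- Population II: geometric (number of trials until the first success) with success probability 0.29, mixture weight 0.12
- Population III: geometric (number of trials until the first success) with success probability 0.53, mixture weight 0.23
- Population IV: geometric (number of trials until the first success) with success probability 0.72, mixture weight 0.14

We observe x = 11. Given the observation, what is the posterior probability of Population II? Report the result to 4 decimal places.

0.0932

The responsibility of component k is π_k f_k(x) divided by Σ_j π_j f_j(x).
Evaluate each component's likelihood at the observed value:
  p_I = 0.20·(1−0.20)^10 = 0.20·0.107374 = 0.0214748
  p_II = 0.29·(1−0.29)^10 = 0.29·0.0325524 = 0.00944021
  p_III = 0.53·(1−0.53)^10 = 0.53·0.000525991 = 0.000278775
  p_IV = 0.72·(1−0.72)^10 = 0.72·2.96197e-06 = 2.13262e-06
Weight by the priors:
  π_I·p_I = 0.51 × 0.0214748 = 0.0109522
  π_II·p_II = 0.12 × 0.00944021 = 0.00113282
  π_III·p_III = 0.23 × 0.000278775 = 6.41183e-05
  π_IV·p_IV = 0.14 × 2.13262e-06 = 2.98566e-07
Denominator: 0.0109522 + 0.00113282 + 6.41183e-05 + 2.98566e-07 = 0.0121494
P(Population II | data) = 0.00113282 / 0.0121494 ≈ 0.0932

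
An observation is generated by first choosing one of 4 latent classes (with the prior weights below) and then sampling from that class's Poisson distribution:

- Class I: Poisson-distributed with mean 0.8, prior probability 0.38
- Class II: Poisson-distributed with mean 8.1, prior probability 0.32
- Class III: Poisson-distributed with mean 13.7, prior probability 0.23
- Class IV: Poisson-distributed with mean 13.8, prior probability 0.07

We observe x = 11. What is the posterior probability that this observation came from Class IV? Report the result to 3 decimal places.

0.121

P(component k | x) = P(Z=k)·f_k(x) / marginal(x), where marginal(x) = Σ_j P(Z=j)·f_j(x).
Component likelihoods at x = 11:
  f_I = 9.66938e-10
  f_II = 0.0748849
  f_III = 0.0897297
  f_IV = 0.0879529
Unnormalised posteriors:
  P(Z=I)·f_I = 0.38 × 9.66938e-10 = 3.67436e-10
  P(Z=II)·f_II = 0.32 × 0.0748849 = 0.0239632
  P(Z=III)·f_III = 0.23 × 0.0897297 = 0.0206378
  P(Z=IV)·f_IV = 0.07 × 0.0879529 = 0.00615671
Sum: 3.67436e-10 + 0.0239632 + 0.0206378 + 0.00615671 = 0.0507577
So the posterior for Class IV is 0.00615671 / 0.0507577 ≈ 0.121.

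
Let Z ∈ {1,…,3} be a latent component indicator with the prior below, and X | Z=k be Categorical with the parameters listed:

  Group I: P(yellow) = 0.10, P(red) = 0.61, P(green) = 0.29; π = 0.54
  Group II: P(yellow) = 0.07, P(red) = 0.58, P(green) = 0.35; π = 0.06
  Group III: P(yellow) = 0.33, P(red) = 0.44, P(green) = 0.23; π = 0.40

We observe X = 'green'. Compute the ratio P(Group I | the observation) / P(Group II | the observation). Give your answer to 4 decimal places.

Only the two components matter; the odds are (w_i f_i(x)) / (w_j f_j(x)).
Categorical probabilities:
  f_I = P(green | comp) = 0.29
  f_II = P(green | comp) = 0.35
  f_III = P(green | comp) = 0.23
0.1566 / 0.021 ≈ 7.4571

7.4571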